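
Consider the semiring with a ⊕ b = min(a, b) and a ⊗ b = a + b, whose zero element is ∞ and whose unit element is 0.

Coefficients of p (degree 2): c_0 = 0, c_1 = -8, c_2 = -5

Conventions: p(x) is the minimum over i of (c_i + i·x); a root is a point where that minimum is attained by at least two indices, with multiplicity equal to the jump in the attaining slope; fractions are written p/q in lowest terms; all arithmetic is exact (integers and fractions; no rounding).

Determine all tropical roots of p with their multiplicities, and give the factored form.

hull edge (i=0, c=0) to (i=1, c=-8): slope -8, span 1
hull edge (i=1, c=-8) to (i=2, c=-5): slope 3, span 1
Factored form: p(x) = -5 ⊗ (x ⊕ (-3)) ⊗ (x ⊕ 8)
Answer: roots = -3 (mult 1), 8 (mult 1)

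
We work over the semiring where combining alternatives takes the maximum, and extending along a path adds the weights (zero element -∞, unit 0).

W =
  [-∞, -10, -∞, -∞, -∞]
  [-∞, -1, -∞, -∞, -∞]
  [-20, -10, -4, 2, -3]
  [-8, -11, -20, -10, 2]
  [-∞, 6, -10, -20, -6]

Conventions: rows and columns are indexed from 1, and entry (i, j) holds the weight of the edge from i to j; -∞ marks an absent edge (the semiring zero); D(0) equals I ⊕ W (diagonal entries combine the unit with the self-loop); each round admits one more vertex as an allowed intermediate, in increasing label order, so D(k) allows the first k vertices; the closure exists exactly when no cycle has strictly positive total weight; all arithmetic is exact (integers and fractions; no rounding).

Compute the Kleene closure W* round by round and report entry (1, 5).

D(0):
  [0, -10, -∞, -∞, -∞]
  [-∞, 0, -∞, -∞, -∞]
  [-20, -10, 0, 2, -3]
  [-8, -11, -20, 0, 2]
  [-∞, 6, -10, -20, 0]
D(1):
  [0, -10, -∞, -∞, -∞]
  [-∞, 0, -∞, -∞, -∞]
  [-20, -10, 0, 2, -3]
  [-8, -11, -20, 0, 2]
  [-∞, 6, -10, -20, 0]
D(2):
  [0, -10, -∞, -∞, -∞]
  [-∞, 0, -∞, -∞, -∞]
  [-20, -10, 0, 2, -3]
  [-8, -11, -20, 0, 2]
  [-∞, 6, -10, -20, 0]
D(3):
  [0, -10, -∞, -∞, -∞]
  [-∞, 0, -∞, -∞, -∞]
  [-20, -10, 0, 2, -3]
  [-8, -11, -20, 0, 2]
  [-30, 6, -10, -8, 0]
D(4):
  [0, -10, -∞, -∞, -∞]
  [-∞, 0, -∞, -∞, -∞]
  [-6, -9, 0, 2, 4]
  [-8, -11, -20, 0, 2]
  [-16, 6, -10, -8, 0]
D(5):
  [0, -10, -∞, -∞, -∞]
  [-∞, 0, -∞, -∞, -∞]
  [-6, 10, 0, 2, 4]
  [-8, 8, -8, 0, 2]
  [-16, 6, -10, -8, 0]
Answer: W*[1][5] = -∞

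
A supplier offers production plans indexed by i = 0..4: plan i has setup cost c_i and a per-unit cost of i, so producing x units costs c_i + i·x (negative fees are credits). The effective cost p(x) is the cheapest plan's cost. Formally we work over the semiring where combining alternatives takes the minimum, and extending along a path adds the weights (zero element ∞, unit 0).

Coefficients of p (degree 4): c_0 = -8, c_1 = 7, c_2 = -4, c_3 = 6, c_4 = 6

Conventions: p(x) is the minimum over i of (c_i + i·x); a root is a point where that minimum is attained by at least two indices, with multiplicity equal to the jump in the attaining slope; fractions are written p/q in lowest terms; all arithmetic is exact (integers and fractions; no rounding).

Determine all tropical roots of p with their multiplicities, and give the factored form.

hull edge (i=0, c=-8) to (i=2, c=-4): slope 2, span 2
hull edge (i=2, c=-4) to (i=4, c=6): slope 5, span 2
Factored form: p(x) = 6 ⊗ (x ⊕ (-5)) ⊗ (x ⊕ (-5)) ⊗ (x ⊕ (-2)) ⊗ (x ⊕ (-2))
Answer: roots = -5 (mult 2), -2 (mult 2)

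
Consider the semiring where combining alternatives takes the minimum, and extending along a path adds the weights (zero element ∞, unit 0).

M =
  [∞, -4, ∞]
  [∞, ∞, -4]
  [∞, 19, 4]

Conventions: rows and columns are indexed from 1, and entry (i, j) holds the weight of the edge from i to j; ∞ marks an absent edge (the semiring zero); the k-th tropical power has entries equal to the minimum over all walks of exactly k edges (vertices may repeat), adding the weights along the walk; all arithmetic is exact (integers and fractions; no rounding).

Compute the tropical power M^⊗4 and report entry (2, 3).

M^⊗2:
  [∞, ∞, -8]
  [∞, 15, 0]
  [∞, 23, 8]
M^⊗3:
  [∞, 11, -4]
  [∞, 19, 4]
  [∞, 27, 12]
M^⊗4:
  [∞, 15, 0]
  [∞, 23, 8]
  [∞, 31, 16]
Key observation: the optimum is the walk 2->3->3->3->3, with weight (-4) + 4 + 4 + 4 = 8.
Optimal value attained by: walk 2->3->3->3->3.
Answer: (M^⊗4)[2][3] = 8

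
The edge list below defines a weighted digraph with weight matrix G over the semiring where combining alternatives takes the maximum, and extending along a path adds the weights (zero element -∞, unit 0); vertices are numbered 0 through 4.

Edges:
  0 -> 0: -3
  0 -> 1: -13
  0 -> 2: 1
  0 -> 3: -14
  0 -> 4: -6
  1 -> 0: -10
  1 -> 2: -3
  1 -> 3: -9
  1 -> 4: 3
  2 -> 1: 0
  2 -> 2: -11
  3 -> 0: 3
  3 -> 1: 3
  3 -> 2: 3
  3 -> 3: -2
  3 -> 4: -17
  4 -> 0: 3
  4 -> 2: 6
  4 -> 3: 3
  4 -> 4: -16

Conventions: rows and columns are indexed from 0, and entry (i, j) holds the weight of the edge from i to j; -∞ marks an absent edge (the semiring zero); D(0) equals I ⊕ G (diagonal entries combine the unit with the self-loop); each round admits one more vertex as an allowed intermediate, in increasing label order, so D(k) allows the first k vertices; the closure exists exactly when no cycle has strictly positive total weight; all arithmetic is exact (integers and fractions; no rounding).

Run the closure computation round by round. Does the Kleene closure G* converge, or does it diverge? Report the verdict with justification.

D(0):
  [0, -13, 1, -14, -6]
  [-10, 0, -3, -9, 3]
  [-∞, 0, 0, -∞, -∞]
  [3, 3, 3, 0, -17]
  [3, -∞, 6, 3, 0]
D(1):
  [0, -13, 1, -14, -6]
  [-10, 0, -3, -9, 3]
  [-∞, 0, 0, -∞, -∞]
  [3, 3, 4, 0, -3]
  [3, -10, 6, 3, 0]
D(2):
  [0, -13, 1, -14, -6]
  [-10, 0, -3, -9, 3]
  [-10, 0, 0, -9, 3]
  [3, 3, 4, 0, 6]
  [3, -10, 6, 3, 0]
Detection: at round 3, diagonal entry (4, 4) turns strictly positive.
Key observation: the cycle 4->0->2->1->4 has total weight 3 + 1 + 0 + 3, which is strictly positive.
Answer: DIVERGES — positive cycle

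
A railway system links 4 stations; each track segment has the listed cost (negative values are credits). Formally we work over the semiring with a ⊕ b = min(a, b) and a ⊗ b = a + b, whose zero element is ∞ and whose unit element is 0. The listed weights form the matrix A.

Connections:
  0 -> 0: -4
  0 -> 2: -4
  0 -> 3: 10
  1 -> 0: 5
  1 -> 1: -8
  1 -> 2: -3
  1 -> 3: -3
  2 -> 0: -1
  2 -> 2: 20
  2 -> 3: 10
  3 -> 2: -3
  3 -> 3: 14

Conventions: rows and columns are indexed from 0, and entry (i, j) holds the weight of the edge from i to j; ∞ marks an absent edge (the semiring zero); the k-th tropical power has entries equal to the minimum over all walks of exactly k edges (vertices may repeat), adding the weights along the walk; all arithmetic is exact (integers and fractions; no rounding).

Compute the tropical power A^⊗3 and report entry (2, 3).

A^⊗2:
  [-8, ∞, -8, 6]
  [-4, -16, -11, -11]
  [-5, ∞, -5, 9]
  [-4, ∞, 11, 7]
A^⊗3:
  [-12, ∞, -12, 2]
  [-12, -24, -19, -19]
  [-9, ∞, -9, 5]
  [-8, ∞, -8, 6]
Key observation: the optimum is the walk 2->0->0->3, with weight (-1) + (-4) + 10 = 5.
Optimal value attained by: walk 2->0->0->3.
Answer: (A^⊗3)[2][3] = 5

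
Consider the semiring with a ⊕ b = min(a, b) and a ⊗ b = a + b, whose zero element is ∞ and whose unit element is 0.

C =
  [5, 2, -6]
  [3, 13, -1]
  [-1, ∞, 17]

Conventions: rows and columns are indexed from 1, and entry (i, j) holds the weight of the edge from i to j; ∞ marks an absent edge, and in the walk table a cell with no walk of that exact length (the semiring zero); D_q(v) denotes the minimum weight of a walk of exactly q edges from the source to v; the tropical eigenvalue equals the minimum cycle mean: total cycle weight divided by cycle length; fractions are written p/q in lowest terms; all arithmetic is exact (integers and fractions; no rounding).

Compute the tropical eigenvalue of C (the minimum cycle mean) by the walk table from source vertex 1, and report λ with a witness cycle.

q=0: [0, ∞, ∞]
q=1: [5, 2, -6]
q=2: [-7, 7, -1]
q=3: [-2, -5, -13]
Optimal cycle mean attained by: cycle 1->3->1, total (-6) + (-1), length 2.
Answer: λ = -7/2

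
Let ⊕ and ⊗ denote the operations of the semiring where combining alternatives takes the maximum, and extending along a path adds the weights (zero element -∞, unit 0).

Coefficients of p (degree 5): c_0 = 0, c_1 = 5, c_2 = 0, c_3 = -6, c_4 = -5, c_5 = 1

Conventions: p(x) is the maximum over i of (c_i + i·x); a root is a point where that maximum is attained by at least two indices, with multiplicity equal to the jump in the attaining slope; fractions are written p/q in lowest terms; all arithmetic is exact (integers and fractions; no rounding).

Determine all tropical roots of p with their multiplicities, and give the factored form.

hull edge (i=0, c=0) to (i=1, c=5): slope 5, span 1
hull edge (i=1, c=5) to (i=5, c=1): slope -1, span 4
Factored form: p(x) = 1 ⊗ (x ⊕ (-5)) ⊗ (x ⊕ 1) ⊗ (x ⊕ 1) ⊗ (x ⊕ 1) ⊗ (x ⊕ 1)
Answer: roots = -5 (mult 1), 1 (mult 4)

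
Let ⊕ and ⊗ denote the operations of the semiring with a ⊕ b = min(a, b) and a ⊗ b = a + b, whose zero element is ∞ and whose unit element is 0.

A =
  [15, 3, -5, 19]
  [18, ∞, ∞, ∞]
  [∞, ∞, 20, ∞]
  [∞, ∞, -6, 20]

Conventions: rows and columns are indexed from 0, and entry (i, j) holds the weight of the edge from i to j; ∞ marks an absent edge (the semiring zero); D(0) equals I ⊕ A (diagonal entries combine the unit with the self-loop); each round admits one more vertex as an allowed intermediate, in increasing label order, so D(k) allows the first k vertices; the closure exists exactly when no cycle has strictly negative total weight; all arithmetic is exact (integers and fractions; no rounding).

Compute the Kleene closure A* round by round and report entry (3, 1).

D(0):
  [0, 3, -5, 19]
  [18, 0, ∞, ∞]
  [∞, ∞, 0, ∞]
  [∞, ∞, -6, 0]
D(1):
  [0, 3, -5, 19]
  [18, 0, 13, 37]
  [∞, ∞, 0, ∞]
  [∞, ∞, -6, 0]
D(2):
  [0, 3, -5, 19]
  [18, 0, 13, 37]
  [∞, ∞, 0, ∞]
  [∞, ∞, -6, 0]
D(3):
  [0, 3, -5, 19]
  [18, 0, 13, 37]
  [∞, ∞, 0, ∞]
  [∞, ∞, -6, 0]
D(4):
  [0, 3, -5, 19]
  [18, 0, 13, 37]
  [∞, ∞, 0, ∞]
  [∞, ∞, -6, 0]
Answer: A*[3][1] = ∞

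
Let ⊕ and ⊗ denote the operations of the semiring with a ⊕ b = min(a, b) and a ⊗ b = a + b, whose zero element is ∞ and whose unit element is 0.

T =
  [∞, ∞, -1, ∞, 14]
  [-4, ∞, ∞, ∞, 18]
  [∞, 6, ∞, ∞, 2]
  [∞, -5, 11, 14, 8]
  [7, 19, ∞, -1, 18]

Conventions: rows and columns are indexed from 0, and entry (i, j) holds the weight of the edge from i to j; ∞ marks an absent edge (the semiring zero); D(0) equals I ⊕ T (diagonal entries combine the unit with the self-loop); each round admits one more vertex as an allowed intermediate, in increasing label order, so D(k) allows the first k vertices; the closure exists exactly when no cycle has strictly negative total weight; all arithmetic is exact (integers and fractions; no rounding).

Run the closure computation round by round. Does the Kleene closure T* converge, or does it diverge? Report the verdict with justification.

D(0):
  [0, ∞, -1, ∞, 14]
  [-4, 0, ∞, ∞, 18]
  [∞, 6, 0, ∞, 2]
  [∞, -5, 11, 0, 8]
  [7, 19, ∞, -1, 0]
D(1):
  [0, ∞, -1, ∞, 14]
  [-4, 0, -5, ∞, 10]
  [∞, 6, 0, ∞, 2]
  [∞, -5, 11, 0, 8]
  [7, 19, 6, -1, 0]
D(2):
  [0, ∞, -1, ∞, 14]
  [-4, 0, -5, ∞, 10]
  [2, 6, 0, ∞, 2]
  [-9, -5, -10, 0, 5]
  [7, 19, 6, -1, 0]
D(3):
  [0, 5, -1, ∞, 1]
  [-4, 0, -5, ∞, -3]
  [2, 6, 0, ∞, 2]
  [-9, -5, -10, 0, -8]
  [7, 12, 6, -1, 0]
Detection: at round 4, diagonal entry (4, 4) turns strictly negative.
Key observation: the cycle 4->3->1->0->2->4 has total weight (-1) + (-5) + (-4) + (-1) + 2, which is strictly negative.
Answer: DIVERGES — negative cycle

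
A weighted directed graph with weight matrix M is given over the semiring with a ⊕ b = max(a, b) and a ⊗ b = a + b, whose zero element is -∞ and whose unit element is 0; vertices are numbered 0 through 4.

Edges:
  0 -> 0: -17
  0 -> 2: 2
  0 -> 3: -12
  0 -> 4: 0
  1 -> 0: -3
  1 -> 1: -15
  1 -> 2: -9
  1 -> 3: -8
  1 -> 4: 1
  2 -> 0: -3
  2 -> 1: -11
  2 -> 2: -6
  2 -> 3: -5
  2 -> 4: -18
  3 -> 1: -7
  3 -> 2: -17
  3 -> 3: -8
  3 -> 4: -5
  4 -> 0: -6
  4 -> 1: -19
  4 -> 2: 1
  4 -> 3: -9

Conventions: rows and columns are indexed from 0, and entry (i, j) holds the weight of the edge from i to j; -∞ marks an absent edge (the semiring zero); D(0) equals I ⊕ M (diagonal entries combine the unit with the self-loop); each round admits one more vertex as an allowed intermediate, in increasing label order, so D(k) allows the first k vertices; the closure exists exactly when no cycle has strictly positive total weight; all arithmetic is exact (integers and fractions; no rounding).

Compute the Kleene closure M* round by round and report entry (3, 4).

D(0):
  [0, -∞, 2, -12, 0]
  [-3, 0, -9, -8, 1]
  [-3, -11, 0, -5, -18]
  [-∞, -7, -17, 0, -5]
  [-6, -19, 1, -9, 0]
D(1):
  [0, -∞, 2, -12, 0]
  [-3, 0, -1, -8, 1]
  [-3, -11, 0, -5, -3]
  [-∞, -7, -17, 0, -5]
  [-6, -19, 1, -9, 0]
D(2):
  [0, -∞, 2, -12, 0]
  [-3, 0, -1, -8, 1]
  [-3, -11, 0, -5, -3]
  [-10, -7, -8, 0, -5]
  [-6, -19, 1, -9, 0]
D(3):
  [0, -9, 2, -3, 0]
  [-3, 0, -1, -6, 1]
  [-3, -11, 0, -5, -3]
  [-10, -7, -8, 0, -5]
  [-2, -10, 1, -4, 0]
D(4):
  [0, -9, 2, -3, 0]
  [-3, 0, -1, -6, 1]
  [-3, -11, 0, -5, -3]
  [-10, -7, -8, 0, -5]
  [-2, -10, 1, -4, 0]
D(5):
  [0, -9, 2, -3, 0]
  [-1, 0, 2, -3, 1]
  [-3, -11, 0, -5, -3]
  [-7, -7, -4, 0, -5]
  [-2, -10, 1, -4, 0]
Answer: M*[3][4] = -5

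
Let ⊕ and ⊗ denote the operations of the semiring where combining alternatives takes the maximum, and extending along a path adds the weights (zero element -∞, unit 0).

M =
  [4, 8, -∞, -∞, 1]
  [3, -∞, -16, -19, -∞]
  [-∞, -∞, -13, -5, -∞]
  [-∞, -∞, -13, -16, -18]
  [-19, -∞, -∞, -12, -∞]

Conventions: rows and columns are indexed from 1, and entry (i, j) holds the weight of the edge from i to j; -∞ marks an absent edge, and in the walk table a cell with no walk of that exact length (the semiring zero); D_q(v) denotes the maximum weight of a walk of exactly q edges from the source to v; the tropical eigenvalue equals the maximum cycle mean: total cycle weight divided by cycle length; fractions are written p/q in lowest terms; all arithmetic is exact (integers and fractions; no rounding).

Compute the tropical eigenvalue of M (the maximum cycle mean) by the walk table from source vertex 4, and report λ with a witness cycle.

q=0: [-∞, -∞, -∞, 0, -∞]
q=1: [-∞, -∞, -13, -16, -18]
q=2: [-37, -∞, -26, -18, -34]
q=3: [-33, -29, -31, -31, -36]
q=4: [-26, -25, -44, -36, -32]
q=5: [-22, -18, -41, -44, -25]
Optimal cycle mean attained by: cycle 1->2->1, total 8 + 3, length 2.
Answer: λ = 11/2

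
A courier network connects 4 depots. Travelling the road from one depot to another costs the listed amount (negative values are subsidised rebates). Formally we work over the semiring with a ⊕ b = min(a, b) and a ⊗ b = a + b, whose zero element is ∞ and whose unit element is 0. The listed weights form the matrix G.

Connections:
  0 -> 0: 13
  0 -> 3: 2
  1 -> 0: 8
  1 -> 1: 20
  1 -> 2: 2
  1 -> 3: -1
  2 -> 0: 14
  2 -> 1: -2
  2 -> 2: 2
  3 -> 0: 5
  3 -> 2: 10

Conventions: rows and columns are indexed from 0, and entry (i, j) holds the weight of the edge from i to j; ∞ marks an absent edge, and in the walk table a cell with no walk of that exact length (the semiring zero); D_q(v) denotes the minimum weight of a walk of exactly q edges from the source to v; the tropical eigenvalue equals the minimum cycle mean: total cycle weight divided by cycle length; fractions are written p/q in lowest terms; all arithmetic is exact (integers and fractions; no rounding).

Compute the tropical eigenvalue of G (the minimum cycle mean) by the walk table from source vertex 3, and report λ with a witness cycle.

q=0: [∞, ∞, ∞, 0]
q=1: [5, ∞, 10, ∞]
q=2: [18, 8, 12, 7]
q=3: [12, 10, 10, 7]
q=4: [12, 8, 12, 9]
Optimal cycle mean attained by: cycle 1->2->1, total 2 + (-2), length 2.
Answer: λ = 0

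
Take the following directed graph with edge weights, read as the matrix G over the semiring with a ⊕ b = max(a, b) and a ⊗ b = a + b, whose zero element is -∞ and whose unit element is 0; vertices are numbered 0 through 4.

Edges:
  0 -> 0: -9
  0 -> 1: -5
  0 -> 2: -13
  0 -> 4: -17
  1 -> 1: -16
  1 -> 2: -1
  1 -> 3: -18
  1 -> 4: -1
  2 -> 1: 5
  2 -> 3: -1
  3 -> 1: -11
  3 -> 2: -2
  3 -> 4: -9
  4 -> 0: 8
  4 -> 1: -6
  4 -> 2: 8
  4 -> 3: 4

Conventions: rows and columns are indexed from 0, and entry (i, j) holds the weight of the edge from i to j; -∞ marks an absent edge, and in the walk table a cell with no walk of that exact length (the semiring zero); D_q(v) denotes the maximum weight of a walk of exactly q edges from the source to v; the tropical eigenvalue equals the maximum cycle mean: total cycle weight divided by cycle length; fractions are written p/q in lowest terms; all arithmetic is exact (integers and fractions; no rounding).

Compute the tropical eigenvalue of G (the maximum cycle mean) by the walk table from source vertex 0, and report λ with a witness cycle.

q=0: [0, -∞, -∞, -∞, -∞]
q=1: [-9, -5, -13, -∞, -17]
q=2: [-9, -8, -6, -13, -6]
q=3: [2, -1, 2, -2, -9]
q=4: [-1, 7, -1, 1, -2]
q=5: [6, 4, 6, 2, 6]
Optimal cycle mean attained by: cycle 1->4->2->1, total (-1) + 8 + 5, length 3.
Answer: λ = 4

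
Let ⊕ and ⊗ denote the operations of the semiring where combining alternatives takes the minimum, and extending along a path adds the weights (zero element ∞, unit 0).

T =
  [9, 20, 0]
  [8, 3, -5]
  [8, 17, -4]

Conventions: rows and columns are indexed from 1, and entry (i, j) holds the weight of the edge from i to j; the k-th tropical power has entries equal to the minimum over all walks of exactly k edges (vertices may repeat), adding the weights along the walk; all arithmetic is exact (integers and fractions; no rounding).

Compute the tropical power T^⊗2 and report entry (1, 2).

T^⊗2:
  [8, 17, -4]
  [3, 6, -9]
  [4, 13, -8]
Key observation: the optimum is the walk 1->3->2, with weight 0 + 17 = 17.
Optimal value attained by: walk 1->3->2.
Answer: (T^⊗2)[1][2] = 17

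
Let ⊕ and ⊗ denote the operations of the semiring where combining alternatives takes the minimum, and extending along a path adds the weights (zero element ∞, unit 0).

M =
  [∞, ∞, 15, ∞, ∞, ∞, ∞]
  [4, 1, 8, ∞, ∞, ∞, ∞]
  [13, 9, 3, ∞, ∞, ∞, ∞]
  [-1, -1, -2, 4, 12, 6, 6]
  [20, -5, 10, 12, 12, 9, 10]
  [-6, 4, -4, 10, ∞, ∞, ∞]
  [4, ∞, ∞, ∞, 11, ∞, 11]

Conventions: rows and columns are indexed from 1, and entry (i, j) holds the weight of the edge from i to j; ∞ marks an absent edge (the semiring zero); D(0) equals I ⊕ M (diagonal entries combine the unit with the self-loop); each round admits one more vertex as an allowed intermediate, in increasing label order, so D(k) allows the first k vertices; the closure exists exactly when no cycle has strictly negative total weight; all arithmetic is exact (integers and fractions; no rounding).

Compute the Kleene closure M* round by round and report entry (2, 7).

D(0):
  [0, ∞, 15, ∞, ∞, ∞, ∞]
  [4, 0, 8, ∞, ∞, ∞, ∞]
  [13, 9, 0, ∞, ∞, ∞, ∞]
  [-1, -1, -2, 0, 12, 6, 6]
  [20, -5, 10, 12, 0, 9, 10]
  [-6, 4, -4, 10, ∞, 0, ∞]
  [4, ∞, ∞, ∞, 11, ∞, 0]
D(1):
  [0, ∞, 15, ∞, ∞, ∞, ∞]
  [4, 0, 8, ∞, ∞, ∞, ∞]
  [13, 9, 0, ∞, ∞, ∞, ∞]
  [-1, -1, -2, 0, 12, 6, 6]
  [20, -5, 10, 12, 0, 9, 10]
  [-6, 4, -4, 10, ∞, 0, ∞]
  [4, ∞, 19, ∞, 11, ∞, 0]
D(2):
  [0, ∞, 15, ∞, ∞, ∞, ∞]
  [4, 0, 8, ∞, ∞, ∞, ∞]
  [13, 9, 0, ∞, ∞, ∞, ∞]
  [-1, -1, -2, 0, 12, 6, 6]
  [-1, -5, 3, 12, 0, 9, 10]
  [-6, 4, -4, 10, ∞, 0, ∞]
  [4, ∞, 19, ∞, 11, ∞, 0]
D(3):
  [0, 24, 15, ∞, ∞, ∞, ∞]
  [4, 0, 8, ∞, ∞, ∞, ∞]
  [13, 9, 0, ∞, ∞, ∞, ∞]
  [-1, -1, -2, 0, 12, 6, 6]
  [-1, -5, 3, 12, 0, 9, 10]
  [-6, 4, -4, 10, ∞, 0, ∞]
  [4, 28, 19, ∞, 11, ∞, 0]
D(4):
  [0, 24, 15, ∞, ∞, ∞, ∞]
  [4, 0, 8, ∞, ∞, ∞, ∞]
  [13, 9, 0, ∞, ∞, ∞, ∞]
  [-1, -1, -2, 0, 12, 6, 6]
  [-1, -5, 3, 12, 0, 9, 10]
  [-6, 4, -4, 10, 22, 0, 16]
  [4, 28, 19, ∞, 11, ∞, 0]
D(5):
  [0, 24, 15, ∞, ∞, ∞, ∞]
  [4, 0, 8, ∞, ∞, ∞, ∞]
  [13, 9, 0, ∞, ∞, ∞, ∞]
  [-1, -1, -2, 0, 12, 6, 6]
  [-1, -5, 3, 12, 0, 9, 10]
  [-6, 4, -4, 10, 22, 0, 16]
  [4, 6, 14, 23, 11, 20, 0]
D(6):
  [0, 24, 15, ∞, ∞, ∞, ∞]
  [4, 0, 8, ∞, ∞, ∞, ∞]
  [13, 9, 0, ∞, ∞, ∞, ∞]
  [-1, -1, -2, 0, 12, 6, 6]
  [-1, -5, 3, 12, 0, 9, 10]
  [-6, 4, -4, 10, 22, 0, 16]
  [4, 6, 14, 23, 11, 20, 0]
D(7):
  [0, 24, 15, ∞, ∞, ∞, ∞]
  [4, 0, 8, ∞, ∞, ∞, ∞]
  [13, 9, 0, ∞, ∞, ∞, ∞]
  [-1, -1, -2, 0, 12, 6, 6]
  [-1, -5, 3, 12, 0, 9, 10]
  [-6, 4, -4, 10, 22, 0, 16]
  [4, 6, 14, 23, 11, 20, 0]
Answer: M*[2][7] = ∞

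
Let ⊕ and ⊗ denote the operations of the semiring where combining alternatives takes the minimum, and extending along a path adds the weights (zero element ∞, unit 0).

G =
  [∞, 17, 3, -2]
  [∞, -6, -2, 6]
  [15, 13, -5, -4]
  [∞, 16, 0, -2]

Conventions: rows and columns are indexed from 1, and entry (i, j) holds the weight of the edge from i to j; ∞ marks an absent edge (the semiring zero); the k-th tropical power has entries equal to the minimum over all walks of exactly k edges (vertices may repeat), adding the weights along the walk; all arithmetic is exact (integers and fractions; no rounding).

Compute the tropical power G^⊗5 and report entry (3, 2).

G^⊗2:
  [18, 11, -2, -4]
  [13, -12, -8, -6]
  [10, 7, -10, -9]
  [15, 10, -5, -4]
G^⊗3:
  [13, 5, -7, -6]
  [7, -18, -14, -12]
  [5, 1, -15, -14]
  [10, 4, -10, -9]
G^⊗4:
  [8, -1, -12, -11]
  [1, -24, -20, -18]
  [0, -5, -20, -19]
  [5, -2, -15, -14]
G^⊗5:
  [3, -7, -17, -16]
  [-5, -30, -26, -24]
  [-5, -11, -25, -24]
  [0, -8, -20, -19]
Key observation: the optimum is the walk 3->2->2->2->2->2, with weight 13 + (-6) + (-6) + (-6) + (-6) = -11.
Optimal value attained by: walk 3->2->2->2->2->2.
Answer: (G^⊗5)[3][2] = -11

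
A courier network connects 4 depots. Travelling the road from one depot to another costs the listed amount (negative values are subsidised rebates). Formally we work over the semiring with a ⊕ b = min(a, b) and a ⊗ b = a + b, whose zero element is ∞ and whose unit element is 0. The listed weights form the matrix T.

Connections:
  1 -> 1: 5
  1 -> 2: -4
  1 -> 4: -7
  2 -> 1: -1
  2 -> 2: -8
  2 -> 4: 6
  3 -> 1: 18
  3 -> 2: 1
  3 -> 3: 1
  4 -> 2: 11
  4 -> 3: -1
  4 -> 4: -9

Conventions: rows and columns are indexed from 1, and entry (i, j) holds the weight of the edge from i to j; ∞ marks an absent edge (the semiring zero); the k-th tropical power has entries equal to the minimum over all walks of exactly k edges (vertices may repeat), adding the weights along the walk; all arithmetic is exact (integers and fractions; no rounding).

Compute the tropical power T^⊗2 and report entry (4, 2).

T^⊗2:
  [-5, -12, -8, -16]
  [-9, -16, 5, -8]
  [0, -7, 2, 7]
  [10, 0, -10, -18]
Key observation: the optimum is the walk 4->3->2, with weight (-1) + 1 = 0.
Optimal value attained by: walk 4->3->2.
Answer: (T^⊗2)[4][2] = 0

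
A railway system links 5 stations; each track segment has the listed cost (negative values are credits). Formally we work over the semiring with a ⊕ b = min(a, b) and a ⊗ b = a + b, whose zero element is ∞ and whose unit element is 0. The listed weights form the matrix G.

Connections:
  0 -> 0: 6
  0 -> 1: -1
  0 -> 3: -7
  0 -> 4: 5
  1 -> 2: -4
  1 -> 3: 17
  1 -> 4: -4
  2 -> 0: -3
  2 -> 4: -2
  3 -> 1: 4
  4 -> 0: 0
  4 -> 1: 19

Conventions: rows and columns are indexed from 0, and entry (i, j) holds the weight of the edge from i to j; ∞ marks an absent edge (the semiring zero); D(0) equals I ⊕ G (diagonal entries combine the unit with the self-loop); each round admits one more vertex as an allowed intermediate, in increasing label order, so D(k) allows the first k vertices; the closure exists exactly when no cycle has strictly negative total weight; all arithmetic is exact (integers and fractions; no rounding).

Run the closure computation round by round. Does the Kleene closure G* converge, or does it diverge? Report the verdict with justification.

D(0):
  [0, -1, ∞, -7, 5]
  [∞, 0, -4, 17, -4]
  [-3, ∞, 0, ∞, -2]
  [∞, 4, ∞, 0, ∞]
  [0, 19, ∞, ∞, 0]
D(1):
  [0, -1, ∞, -7, 5]
  [∞, 0, -4, 17, -4]
  [-3, -4, 0, -10, -2]
  [∞, 4, ∞, 0, ∞]
  [0, -1, ∞, -7, 0]
Detection: at round 2, diagonal entry (2, 2) turns strictly negative.
Key observation: the cycle 2->0->1->2 has total weight (-3) + (-1) + (-4), which is strictly negative.
Answer: DIVERGES — negative cycle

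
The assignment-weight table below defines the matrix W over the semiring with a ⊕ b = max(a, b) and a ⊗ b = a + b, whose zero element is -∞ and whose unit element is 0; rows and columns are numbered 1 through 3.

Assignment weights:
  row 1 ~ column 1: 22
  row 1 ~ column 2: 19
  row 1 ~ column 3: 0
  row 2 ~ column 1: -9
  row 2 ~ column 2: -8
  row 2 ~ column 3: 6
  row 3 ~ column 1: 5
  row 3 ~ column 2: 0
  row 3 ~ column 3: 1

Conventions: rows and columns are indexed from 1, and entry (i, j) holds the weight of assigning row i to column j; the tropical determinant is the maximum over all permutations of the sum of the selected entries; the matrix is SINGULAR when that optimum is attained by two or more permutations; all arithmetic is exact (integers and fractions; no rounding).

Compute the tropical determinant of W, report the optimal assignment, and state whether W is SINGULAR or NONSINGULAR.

σ = (1, 2, 3): 22 + (-8) + 1 = 15
σ = (1, 3, 2): 22 + 6 + 0 = 28
σ = (2, 1, 3): 19 + (-9) + 1 = 11
σ = (2, 3, 1): 19 + 6 + 5 = 30
σ = (3, 1, 2): 0 + (-9) + 0 = -9
σ = (3, 2, 1): 0 + (-8) + 5 = -3
Optimal value attained by: σ = (2, 3, 1).
Answer: det⊕(W) = 30; verdict: NONSINGULAR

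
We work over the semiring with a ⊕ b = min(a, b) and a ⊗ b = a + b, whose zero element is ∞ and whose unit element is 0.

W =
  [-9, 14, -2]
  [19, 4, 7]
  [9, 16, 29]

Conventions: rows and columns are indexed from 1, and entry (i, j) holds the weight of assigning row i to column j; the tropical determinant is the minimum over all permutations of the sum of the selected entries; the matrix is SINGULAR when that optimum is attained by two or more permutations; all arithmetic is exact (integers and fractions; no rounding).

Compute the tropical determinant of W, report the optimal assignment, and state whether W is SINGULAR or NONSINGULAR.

σ = (1, 2, 3): (-9) + 4 + 29 = 24
σ = (1, 3, 2): (-9) + 7 + 16 = 14
σ = (2, 1, 3): 14 + 19 + 29 = 62
σ = (2, 3, 1): 14 + 7 + 9 = 30
σ = (3, 1, 2): (-2) + 19 + 16 = 33
σ = (3, 2, 1): (-2) + 4 + 9 = 11
Optimal value attained by: σ = (3, 2, 1).
Answer: det⊕(W) = 11; verdict: NONSINGULAR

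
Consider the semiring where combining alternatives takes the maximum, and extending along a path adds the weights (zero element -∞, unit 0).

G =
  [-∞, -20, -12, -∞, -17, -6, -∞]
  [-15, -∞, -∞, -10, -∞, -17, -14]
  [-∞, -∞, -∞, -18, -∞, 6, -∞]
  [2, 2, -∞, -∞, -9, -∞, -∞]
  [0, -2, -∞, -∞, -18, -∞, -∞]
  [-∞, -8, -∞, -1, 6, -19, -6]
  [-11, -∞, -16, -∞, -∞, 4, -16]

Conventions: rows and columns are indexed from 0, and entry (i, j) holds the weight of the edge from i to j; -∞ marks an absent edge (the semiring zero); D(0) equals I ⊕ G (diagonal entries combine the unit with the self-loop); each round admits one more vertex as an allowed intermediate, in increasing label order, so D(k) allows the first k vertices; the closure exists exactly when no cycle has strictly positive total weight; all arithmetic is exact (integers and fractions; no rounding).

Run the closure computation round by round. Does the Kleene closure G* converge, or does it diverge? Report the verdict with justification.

D(0):
  [0, -20, -12, -∞, -17, -6, -∞]
  [-15, 0, -∞, -10, -∞, -17, -14]
  [-∞, -∞, 0, -18, -∞, 6, -∞]
  [2, 2, -∞, 0, -9, -∞, -∞]
  [0, -2, -∞, -∞, 0, -∞, -∞]
  [-∞, -8, -∞, -1, 6, 0, -6]
  [-11, -∞, -16, -∞, -∞, 4, 0]
D(1):
  [0, -20, -12, -∞, -17, -6, -∞]
  [-15, 0, -27, -10, -32, -17, -14]
  [-∞, -∞, 0, -18, -∞, 6, -∞]
  [2, 2, -10, 0, -9, -4, -∞]
  [0, -2, -12, -∞, 0, -6, -∞]
  [-∞, -8, -∞, -1, 6, 0, -6]
  [-11, -31, -16, -∞, -28, 4, 0]
D(2):
  [0, -20, -12, -30, -17, -6, -34]
  [-15, 0, -27, -10, -32, -17, -14]
  [-∞, -∞, 0, -18, -∞, 6, -∞]
  [2, 2, -10, 0, -9, -4, -12]
  [0, -2, -12, -12, 0, -6, -16]
  [-23, -8, -35, -1, 6, 0, -6]
  [-11, -31, -16, -41, -28, 4, 0]
D(3):
  [0, -20, -12, -30, -17, -6, -34]
  [-15, 0, -27, -10, -32, -17, -14]
  [-∞, -∞, 0, -18, -∞, 6, -∞]
  [2, 2, -10, 0, -9, -4, -12]
  [0, -2, -12, -12, 0, -6, -16]
  [-23, -8, -35, -1, 6, 0, -6]
  [-11, -31, -16, -34, -28, 4, 0]
D(4):
  [0, -20, -12, -30, -17, -6, -34]
  [-8, 0, -20, -10, -19, -14, -14]
  [-16, -16, 0, -18, -27, 6, -30]
  [2, 2, -10, 0, -9, -4, -12]
  [0, -2, -12, -12, 0, -6, -16]
  [1, 1, -11, -1, 6, 0, -6]
  [-11, -31, -16, -34, -28, 4, 0]
D(5):
  [0, -19, -12, -29, -17, -6, -33]
  [-8, 0, -20, -10, -19, -14, -14]
  [-16, -16, 0, -18, -27, 6, -30]
  [2, 2, -10, 0, -9, -4, -12]
  [0, -2, -12, -12, 0, -6, -16]
  [6, 4, -6, -1, 6, 0, -6]
  [-11, -30, -16, -34, -28, 4, 0]
D(6):
  [0, -2, -12, -7, 0, -6, -12]
  [-8, 0, -20, -10, -8, -14, -14]
  [12, 10, 0, 5, 12, 6, 0]
  [2, 2, -10, 0, 2, -4, -10]
  [0, -2, -12, -7, 0, -6, -12]
  [6, 4, -6, -1, 6, 0, -6]
  [10, 8, -2, 3, 10, 4, 0]
D(7):
  [0, -2, -12, -7, 0, -6, -12]
  [-4, 0, -16, -10, -4, -10, -14]
  [12, 10, 0, 5, 12, 6, 0]
  [2, 2, -10, 0, 2, -4, -10]
  [0, -2, -12, -7, 0, -6, -12]
  [6, 4, -6, -1, 6, 0, -6]
  [10, 8, -2, 3, 10, 4, 0]
Key observation: every diagonal entry stays at the unit through all rounds, so no improving cycle exists.
Answer: CONVERGES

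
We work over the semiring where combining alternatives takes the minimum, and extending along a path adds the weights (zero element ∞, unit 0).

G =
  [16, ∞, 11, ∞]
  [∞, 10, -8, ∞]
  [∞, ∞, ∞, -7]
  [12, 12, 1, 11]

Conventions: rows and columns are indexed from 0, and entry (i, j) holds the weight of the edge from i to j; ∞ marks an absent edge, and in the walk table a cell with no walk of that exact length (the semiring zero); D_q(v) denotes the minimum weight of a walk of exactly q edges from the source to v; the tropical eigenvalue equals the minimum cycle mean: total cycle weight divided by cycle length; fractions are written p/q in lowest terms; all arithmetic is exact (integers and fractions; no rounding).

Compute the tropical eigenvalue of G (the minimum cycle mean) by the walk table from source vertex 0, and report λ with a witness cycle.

q=0: [0, ∞, ∞, ∞]
q=1: [16, ∞, 11, ∞]
q=2: [32, ∞, 27, 4]
q=3: [16, 16, 5, 15]
q=4: [27, 26, 8, -2]
Optimal cycle mean attained by: cycle 2->3->2, total (-7) + 1, length 2.
Answer: λ = -3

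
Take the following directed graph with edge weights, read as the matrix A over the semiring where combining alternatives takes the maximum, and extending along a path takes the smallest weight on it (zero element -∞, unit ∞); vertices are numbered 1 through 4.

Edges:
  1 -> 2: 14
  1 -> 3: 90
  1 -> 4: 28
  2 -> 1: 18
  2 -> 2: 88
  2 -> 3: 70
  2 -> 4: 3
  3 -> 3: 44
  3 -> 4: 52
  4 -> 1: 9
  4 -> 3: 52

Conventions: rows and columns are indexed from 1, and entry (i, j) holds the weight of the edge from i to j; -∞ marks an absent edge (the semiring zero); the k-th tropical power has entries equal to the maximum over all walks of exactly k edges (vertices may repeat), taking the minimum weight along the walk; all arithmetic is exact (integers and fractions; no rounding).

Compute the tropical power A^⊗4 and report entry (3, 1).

A^⊗2:
  [14, 14, 44, 52]
  [18, 88, 70, 52]
  [9, -∞, 52, 44]
  [-∞, 9, 44, 52]
A^⊗3:
  [14, 14, 52, 44]
  [18, 88, 70, 52]
  [9, 9, 44, 52]
  [9, 9, 52, 44]
A^⊗4:
  [14, 14, 44, 52]
  [18, 88, 70, 52]
  [9, 9, 52, 44]
  [9, 9, 44, 52]
Key observation: the optimum is the walk 3->3->3->4->1, with weight 44 min 44 min 52 min 9 = 9.
Optimal value attained by: walk 3->3->3->4->1.
Answer: (A^⊗4)[3][1] = 9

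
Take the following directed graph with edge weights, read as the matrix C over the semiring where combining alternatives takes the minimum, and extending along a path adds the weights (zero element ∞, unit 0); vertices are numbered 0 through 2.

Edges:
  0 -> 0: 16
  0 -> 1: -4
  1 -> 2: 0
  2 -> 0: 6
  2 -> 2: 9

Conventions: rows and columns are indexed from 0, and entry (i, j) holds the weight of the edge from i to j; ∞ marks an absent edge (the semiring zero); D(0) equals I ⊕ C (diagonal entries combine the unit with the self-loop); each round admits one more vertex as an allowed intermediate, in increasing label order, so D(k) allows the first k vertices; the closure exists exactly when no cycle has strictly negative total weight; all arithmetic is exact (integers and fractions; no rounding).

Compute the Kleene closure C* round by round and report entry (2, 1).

D(0):
  [0, -4, ∞]
  [∞, 0, 0]
  [6, ∞, 0]
D(1):
  [0, -4, ∞]
  [∞, 0, 0]
  [6, 2, 0]
D(2):
  [0, -4, -4]
  [∞, 0, 0]
  [6, 2, 0]
D(3):
  [0, -4, -4]
  [6, 0, 0]
  [6, 2, 0]
Answer: C*[2][1] = 2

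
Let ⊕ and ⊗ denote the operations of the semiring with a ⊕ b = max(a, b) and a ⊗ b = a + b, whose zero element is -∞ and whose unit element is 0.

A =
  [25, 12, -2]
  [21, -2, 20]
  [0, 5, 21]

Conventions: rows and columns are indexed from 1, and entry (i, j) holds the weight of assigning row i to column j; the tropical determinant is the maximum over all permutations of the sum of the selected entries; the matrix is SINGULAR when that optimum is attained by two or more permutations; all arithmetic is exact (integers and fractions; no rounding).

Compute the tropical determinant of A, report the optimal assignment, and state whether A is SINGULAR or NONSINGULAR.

σ = (1, 2, 3): 25 + (-2) + 21 = 44
σ = (1, 3, 2): 25 + 20 + 5 = 50
σ = (2, 1, 3): 12 + 21 + 21 = 54
σ = (2, 3, 1): 12 + 20 + 0 = 32
σ = (3, 1, 2): (-2) + 21 + 5 = 24
σ = (3, 2, 1): (-2) + (-2) + 0 = -4
Optimal value attained by: σ = (2, 1, 3).
Answer: det⊕(A) = 54; verdict: NONSINGULAR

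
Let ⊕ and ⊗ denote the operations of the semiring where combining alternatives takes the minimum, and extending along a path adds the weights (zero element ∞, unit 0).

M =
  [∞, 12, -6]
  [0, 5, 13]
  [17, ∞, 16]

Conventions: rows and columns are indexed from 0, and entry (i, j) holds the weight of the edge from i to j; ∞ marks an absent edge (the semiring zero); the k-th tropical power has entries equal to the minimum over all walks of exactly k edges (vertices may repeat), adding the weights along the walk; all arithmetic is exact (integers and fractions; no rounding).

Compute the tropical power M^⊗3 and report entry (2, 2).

M^⊗2:
  [11, 17, 10]
  [5, 10, -6]
  [33, 29, 11]
M^⊗3:
  [17, 22, 5]
  [10, 15, -1]
  [28, 34, 27]
Key observation: the optimum is the walk 2->0->2->2, with weight 17 + (-6) + 16 = 27.
Optimal value attained by: walk 2->0->2->2.
Answer: (M^⊗3)[2][2] = 27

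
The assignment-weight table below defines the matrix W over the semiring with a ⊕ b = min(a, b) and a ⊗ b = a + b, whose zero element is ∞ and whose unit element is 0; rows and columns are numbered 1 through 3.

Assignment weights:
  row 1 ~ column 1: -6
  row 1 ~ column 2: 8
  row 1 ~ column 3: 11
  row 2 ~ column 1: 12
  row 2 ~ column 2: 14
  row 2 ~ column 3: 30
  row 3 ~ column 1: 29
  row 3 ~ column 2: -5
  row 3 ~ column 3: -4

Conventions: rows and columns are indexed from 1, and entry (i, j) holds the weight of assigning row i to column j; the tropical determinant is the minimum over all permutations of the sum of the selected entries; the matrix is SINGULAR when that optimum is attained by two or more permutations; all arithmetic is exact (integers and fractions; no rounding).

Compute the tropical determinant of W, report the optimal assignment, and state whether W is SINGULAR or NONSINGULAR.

σ = (1, 2, 3): (-6) + 14 + (-4) = 4
σ = (1, 3, 2): (-6) + 30 + (-5) = 19
σ = (2, 1, 3): 8 + 12 + (-4) = 16
σ = (2, 3, 1): 8 + 30 + 29 = 67
σ = (3, 1, 2): 11 + 12 + (-5) = 18
σ = (3, 2, 1): 11 + 14 + 29 = 54
Optimal value attained by: σ = (1, 2, 3).
Answer: det⊕(W) = 4; verdict: NONSINGULAR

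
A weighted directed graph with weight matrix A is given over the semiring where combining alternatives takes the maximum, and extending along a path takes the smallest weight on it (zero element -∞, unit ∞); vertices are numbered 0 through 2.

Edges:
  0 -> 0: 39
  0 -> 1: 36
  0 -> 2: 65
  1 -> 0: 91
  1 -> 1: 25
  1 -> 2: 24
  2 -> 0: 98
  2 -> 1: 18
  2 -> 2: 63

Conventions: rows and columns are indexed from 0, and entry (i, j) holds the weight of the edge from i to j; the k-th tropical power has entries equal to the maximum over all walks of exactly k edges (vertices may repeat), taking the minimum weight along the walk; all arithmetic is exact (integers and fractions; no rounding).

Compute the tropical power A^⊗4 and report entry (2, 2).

A^⊗2:
  [65, 36, 63]
  [39, 36, 65]
  [63, 36, 65]
A^⊗3:
  [63, 36, 65]
  [65, 36, 63]
  [65, 36, 63]
A^⊗4:
  [65, 36, 63]
  [63, 36, 65]
  [63, 36, 65]
Key observation: the optimum is the walk 2->0->2->0->2, with weight 98 min 65 min 98 min 65 = 65.
Optimal value attained by: walk 2->0->2->0->2.
Answer: (A^⊗4)[2][2] = 65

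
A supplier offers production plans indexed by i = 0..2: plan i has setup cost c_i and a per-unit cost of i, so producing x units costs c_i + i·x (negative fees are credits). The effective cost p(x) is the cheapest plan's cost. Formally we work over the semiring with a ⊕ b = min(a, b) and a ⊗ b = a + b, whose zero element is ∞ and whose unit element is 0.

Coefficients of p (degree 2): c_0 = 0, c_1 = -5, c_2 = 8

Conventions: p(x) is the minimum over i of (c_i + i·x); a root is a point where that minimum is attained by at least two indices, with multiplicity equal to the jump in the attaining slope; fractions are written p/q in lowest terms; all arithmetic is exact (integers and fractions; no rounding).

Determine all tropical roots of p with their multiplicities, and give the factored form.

hull edge (i=0, c=0) to (i=1, c=-5): slope -5, span 1
hull edge (i=1, c=-5) to (i=2, c=8): slope 13, span 1
Factored form: p(x) = 8 ⊗ (x ⊕ (-13)) ⊗ (x ⊕ 5)
Answer: roots = -13 (mult 1), 5 (mult 1)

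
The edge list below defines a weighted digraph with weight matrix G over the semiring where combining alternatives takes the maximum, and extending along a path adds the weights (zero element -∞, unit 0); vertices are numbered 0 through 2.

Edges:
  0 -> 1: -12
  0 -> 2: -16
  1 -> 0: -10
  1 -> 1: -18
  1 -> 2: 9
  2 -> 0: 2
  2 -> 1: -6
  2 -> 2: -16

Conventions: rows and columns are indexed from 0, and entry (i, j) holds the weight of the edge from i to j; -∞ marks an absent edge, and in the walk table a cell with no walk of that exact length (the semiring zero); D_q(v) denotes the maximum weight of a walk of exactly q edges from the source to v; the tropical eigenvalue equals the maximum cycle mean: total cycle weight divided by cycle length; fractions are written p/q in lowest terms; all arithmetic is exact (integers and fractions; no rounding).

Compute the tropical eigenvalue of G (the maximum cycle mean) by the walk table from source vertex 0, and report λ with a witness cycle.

q=0: [0, -∞, -∞]
q=1: [-∞, -12, -16]
q=2: [-14, -22, -3]
q=3: [-1, -9, -13]
Optimal cycle mean attained by: cycle 1->2->1, total 9 + (-6), length 2.
Answer: λ = 3/2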